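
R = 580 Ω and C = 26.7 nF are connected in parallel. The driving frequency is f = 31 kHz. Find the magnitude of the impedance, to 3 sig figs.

183 Ω

ω = 2πf = 194800 rad/s
X_C = 1/(ωC) = 192 Ω
Parallel: admittances add. Y = 1/R + jωC
Y = (0.00172 + j0.00520) S
|Y| = 0.00548 S → |Z| = 1/|Y| = 183 Ω, ∠Z = −∠Y = -71.7°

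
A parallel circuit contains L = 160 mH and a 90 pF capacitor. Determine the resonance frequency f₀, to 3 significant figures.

ω₀ = 1/√(LC) = 1/√(0.16 × 9e-11) = 263500 rad/s
f₀ = ω₀/(2π) = 41.9 kHz

41.9 kHz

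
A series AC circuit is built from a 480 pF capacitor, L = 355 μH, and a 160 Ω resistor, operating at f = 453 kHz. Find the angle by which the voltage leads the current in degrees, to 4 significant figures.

60.12°

ω = 2πf = 2.846e+06 rad/s
X_L = ωL = 1010 Ω
X_C = 1/(ωC) = 731.9 Ω
Net reactance X = X_L − X_C = 278.5 Ω
Z = 160.0 + j278.5 Ω
|Z| = √(160.0² + 278.5²) = 321.2 Ω
∠Z = arctan(278.5/160.0) = 60.12°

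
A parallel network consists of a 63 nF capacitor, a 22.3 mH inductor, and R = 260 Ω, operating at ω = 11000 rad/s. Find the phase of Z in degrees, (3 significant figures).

41.3°

X_L = ωL = 245 Ω
X_C = 1/(ωC) = 1440 Ω
Parallel: admittances add. Y = 1/R + 1/(jωL) + jωC
Y = (0.00385 − j0.00338) S
|Y| = 0.00512 S → |Z| = 1/|Y| = 195 Ω, ∠Z = −∠Y = 41.3°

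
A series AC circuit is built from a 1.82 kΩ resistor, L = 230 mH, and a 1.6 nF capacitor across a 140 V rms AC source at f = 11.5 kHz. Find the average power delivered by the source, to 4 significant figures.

ω = 2πf = 72260 rad/s
X_L = ωL = 16620 Ω
X_C = 1/(ωC) = 8650 Ω
Net reactance X = X_L − X_C = 7969 Ω
Z = 1820 + j7969 Ω
|Z| = √(1820² + 7969²) = 8174 Ω
∠Z = arctan(7969/1820) = 77.14°
I = V/|Z| = 17.13 mA
P = VI cos φ = 140 × 0.01713 × cos(77.14°) = 533.8 mW

533.8 mW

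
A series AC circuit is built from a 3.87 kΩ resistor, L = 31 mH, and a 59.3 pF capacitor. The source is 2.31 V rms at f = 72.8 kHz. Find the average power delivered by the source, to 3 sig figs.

ω = 2πf = 457400 rad/s
X_L = ωL = 14200 Ω
X_C = 1/(ωC) = 36900 Ω
Net reactance X = X_L − X_C = -22700 Ω
Z = 3870 − j22700 Ω
|Z| = √(3870² + 22700²) = 23000 Ω
∠Z = arctan(-22700/3870) = -80.3°
I = V/|Z| = 100 μA
P = VI cos φ = 2.31 × 0.000100 × cos(-80.3°) = 39.0 μW

39.0 μW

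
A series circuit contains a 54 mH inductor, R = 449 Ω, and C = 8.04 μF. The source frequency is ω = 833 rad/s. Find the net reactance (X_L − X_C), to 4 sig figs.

X_L = ωL = 44.98 Ω
X_C = 1/(ωC) = 149.3 Ω
X = 44.98 − 149.3 = -104.3 Ω

-104.3 Ω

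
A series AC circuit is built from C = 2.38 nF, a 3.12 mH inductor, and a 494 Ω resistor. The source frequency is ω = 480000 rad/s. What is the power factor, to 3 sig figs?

0.622

X_L = ωL = 1500 Ω
X_C = 1/(ωC) = 875 Ω
Net reactance X = X_L − X_C = 622 Ω
Z = 494 + j622 Ω
|Z| = √(494² + 622²) = 795 Ω
∠Z = arctan(622/494) = 51.6°
cos φ = cos(51.6°) = 0.622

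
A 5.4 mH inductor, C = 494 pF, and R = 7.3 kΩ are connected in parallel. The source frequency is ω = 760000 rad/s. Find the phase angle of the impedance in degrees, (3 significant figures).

-43.9°

X_L = ωL = 4100 Ω
X_C = 1/(ωC) = 2660 Ω
Parallel: admittances add. Y = 1/R + 1/(jωL) + jωC
Y = (0.000137 + j0.000132) S
|Y| = 0.000190 S → |Z| = 1/|Y| = 5260 Ω, ∠Z = −∠Y = -43.9°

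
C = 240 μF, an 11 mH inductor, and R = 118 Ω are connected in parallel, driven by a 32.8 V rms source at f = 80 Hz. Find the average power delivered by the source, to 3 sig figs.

9.12 W

ω = 2πf = 502.7 rad/s
X_L = ωL = 5.53 Ω
X_C = 1/(ωC) = 8.29 Ω
Parallel: admittances add. Y = 1/R + 1/(jωL) + jωC
Y = (0.00847 − j0.0602) S
|Y| = 0.0608 S → |Z| = 1/|Y| = 16.4 Ω, ∠Z = −∠Y = 82.0°
I = V/|Z| = 1.99 A
P = VI cos φ = 32.8 × 1.99 × cos(82.0°) = 9.12 W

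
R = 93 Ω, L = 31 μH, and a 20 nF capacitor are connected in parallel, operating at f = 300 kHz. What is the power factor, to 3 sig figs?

0.463

ω = 2πf = 1.885e+06 rad/s
X_L = ωL = 58.4 Ω
X_C = 1/(ωC) = 26.5 Ω
Parallel: admittances add. Y = 1/R + 1/(jωL) + jωC
Y = (0.0108 + j0.0206) S
|Y| = 0.0232 S → |Z| = 1/|Y| = 43.1 Ω, ∠Z = −∠Y = -62.4°
cos φ = cos(-62.4°) = 0.463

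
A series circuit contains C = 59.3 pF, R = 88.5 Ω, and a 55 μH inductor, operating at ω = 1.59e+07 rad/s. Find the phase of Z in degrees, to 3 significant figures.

-64.6°

X_L = ωL = 874 Ω
X_C = 1/(ωC) = 1060 Ω
Net reactance X = X_L − X_C = -186 Ω
Z = 88.5 − j186 Ω
|Z| = √(88.5² + 186²) = 206 Ω
∠Z = arctan(-186/88.5) = -64.6°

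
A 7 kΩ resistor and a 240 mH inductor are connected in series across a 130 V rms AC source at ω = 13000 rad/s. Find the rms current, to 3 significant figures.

X_L = ωL = 3120 Ω
Z = 7000 + j3120 Ω
|Z| = √(7000² + 3120²) = 7660 Ω
I = V/|Z| = 130/7660 = 17.0 mA

17.0 mA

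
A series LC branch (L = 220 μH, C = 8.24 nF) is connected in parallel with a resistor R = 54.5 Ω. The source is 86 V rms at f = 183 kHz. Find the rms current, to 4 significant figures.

ω = 2πf = 1.15e+06 rad/s
X_L = ωL = 253.0 Ω
X_C = 1/(ωC) = 105.5 Ω
Branch 1: Z₁ = R = 54.50 Ω
Branch 2 (series LC): Z₂ = j(X_L − X_C) = j147.4 Ω
Parallel: Z = Z₁Z₂/(Z₁+Z₂), |Z| = 51.12 Ω, ∠Z = 20.29°
I = V/|Z| = 86/51.12 = 1.682 A

1.682 A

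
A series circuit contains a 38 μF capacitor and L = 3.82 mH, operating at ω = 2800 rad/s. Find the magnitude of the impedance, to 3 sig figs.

1.30 Ω

X_L = ωL = 10.7 Ω
X_C = 1/(ωC) = 9.40 Ω
Net reactance X = X_L − X_C = 1.30 Ω
Z = j1.30 Ω
|Z| = √(0² + 1.30²) = 1.30 Ω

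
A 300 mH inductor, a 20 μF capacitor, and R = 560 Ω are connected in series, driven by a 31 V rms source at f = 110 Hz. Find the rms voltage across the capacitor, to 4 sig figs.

3.893 V

ω = 2πf = 691.2 rad/s
X_L = ωL = 207.3 Ω
X_C = 1/(ωC) = 72.34 Ω
Net reactance X = X_L − X_C = 135.0 Ω
Z = 560.0 + j135.0 Ω
|Z| = √(560.0² + 135.0²) = 576.0 Ω
I = V/|Z| = 53.82 mA
V_C = I·|Z_C| = 0.05382 × 72.34 = 3.893 V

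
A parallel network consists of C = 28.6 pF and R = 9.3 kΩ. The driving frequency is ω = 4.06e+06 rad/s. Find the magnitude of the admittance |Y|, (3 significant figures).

158 μS

X_C = 1/(ωC) = 8610 Ω
Parallel: admittances add. Y = 1/R + jωC
Y = (0.000108 + j0.000116) S
|Y| = 0.000158 S → |Z| = 1/|Y| = 6320 Ω, ∠Z = −∠Y = -47.2°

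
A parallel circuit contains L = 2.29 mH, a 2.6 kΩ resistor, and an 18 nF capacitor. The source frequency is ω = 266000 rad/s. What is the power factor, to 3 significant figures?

0.121

X_L = ωL = 609 Ω
X_C = 1/(ωC) = 209 Ω
Parallel: admittances add. Y = 1/R + 1/(jωL) + jωC
Y = (0.000385 + j0.00315) S
|Y| = 0.00317 S → |Z| = 1/|Y| = 315 Ω, ∠Z = −∠Y = -83.0°
cos φ = cos(-83.0°) = 0.121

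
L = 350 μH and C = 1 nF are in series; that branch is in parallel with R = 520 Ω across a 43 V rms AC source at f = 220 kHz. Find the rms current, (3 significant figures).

ω = 2πf = 1.382e+06 rad/s
X_L = ωL = 484 Ω
X_C = 1/(ωC) = 723 Ω
Branch 1: Z₁ = R = 520 Ω
Branch 2 (series LC): Z₂ = j(X_L − X_C) = −j240 Ω
Parallel: Z = Z₁Z₂/(Z₁+Z₂), |Z| = 218 Ω, ∠Z = -65.3°
I = V/|Z| = 43/218 = 198 mA

198 mA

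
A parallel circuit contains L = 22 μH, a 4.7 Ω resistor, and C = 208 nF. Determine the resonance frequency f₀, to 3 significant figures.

74.4 kHz

ω₀ = 1/√(LC) = 1/√(2.2e-05 × 2.08e-07) = 467500 rad/s
f₀ = ω₀/(2π) = 74.4 kHz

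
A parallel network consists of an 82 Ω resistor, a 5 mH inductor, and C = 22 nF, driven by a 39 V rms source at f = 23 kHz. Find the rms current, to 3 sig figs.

ω = 2πf = 144500 rad/s
X_L = ωL = 723 Ω
X_C = 1/(ωC) = 315 Ω
Parallel: admittances add. Y = 1/R + 1/(jωL) + jωC
Y = (0.0122 + j0.00180) S
|Y| = 0.0123 S → |Z| = 1/|Y| = 81.1 Ω, ∠Z = −∠Y = -8.37°
I = V/|Z| = 39/81.1 = 481 mA

481 mA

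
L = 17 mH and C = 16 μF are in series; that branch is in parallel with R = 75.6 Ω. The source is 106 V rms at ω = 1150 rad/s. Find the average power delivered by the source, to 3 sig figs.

X_L = ωL = 19.6 Ω
X_C = 1/(ωC) = 54.3 Ω
Branch 1: Z₁ = R = 75.6 Ω
Branch 2 (series LC): Z₂ = j(X_L − X_C) = −j34.8 Ω
Parallel: Z = Z₁Z₂/(Z₁+Z₂), |Z| = 31.6 Ω, ∠Z = -65.3°
I = V/|Z| = 3.35 A
P = VI cos φ = 106 × 3.35 × cos(-65.3°) = 149 W

149 W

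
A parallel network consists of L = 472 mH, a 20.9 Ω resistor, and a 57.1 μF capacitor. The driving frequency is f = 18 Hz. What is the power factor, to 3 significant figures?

0.969

ω = 2πf = 113.1 rad/s
X_L = ωL = 53.4 Ω
X_C = 1/(ωC) = 155 Ω
Parallel: admittances add. Y = 1/R + 1/(jωL) + jωC
Y = (0.0478 − j0.0123) S
|Y| = 0.0494 S → |Z| = 1/|Y| = 20.2 Ω, ∠Z = −∠Y = 14.4°
cos φ = cos(14.4°) = 0.969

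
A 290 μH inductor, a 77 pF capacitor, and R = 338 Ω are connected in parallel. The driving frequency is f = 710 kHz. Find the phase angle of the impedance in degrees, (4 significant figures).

ω = 2πf = 4.461e+06 rad/s
X_L = ωL = 1294 Ω
X_C = 1/(ωC) = 2911 Ω
Parallel: admittances add. Y = 1/R + 1/(jωL) + jωC
Y = (0.002959 − j0.0004295) S
|Y| = 0.002990 S → |Z| = 1/|Y| = 334.5 Ω, ∠Z = −∠Y = 8.259°

8.259°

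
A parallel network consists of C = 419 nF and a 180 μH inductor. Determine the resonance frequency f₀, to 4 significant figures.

18.33 kHz

ω₀ = 1/√(LC) = 1/√(0.00018 × 4.19e-07) = 115100 rad/s
f₀ = ω₀/(2π) = 18.33 kHz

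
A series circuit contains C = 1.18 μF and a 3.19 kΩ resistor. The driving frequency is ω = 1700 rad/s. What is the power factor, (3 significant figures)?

0.988

X_C = 1/(ωC) = 499 Ω
Z = 3190 − j499 Ω
|Z| = √(3190² + 499²) = 3230 Ω
∠Z = arctan(-499/3190) = -8.88°
cos φ = cos(-8.88°) = 0.988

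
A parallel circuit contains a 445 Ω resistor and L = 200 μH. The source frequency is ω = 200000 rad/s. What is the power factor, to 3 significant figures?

0.0895

X_L = ωL = 40.0 Ω
Parallel: admittances add. Y = 1/R + 1/(jωL)
Y = (0.00225 − j0.0250) S
|Y| = 0.0251 S → |Z| = 1/|Y| = 39.8 Ω, ∠Z = −∠Y = 84.9°
cos φ = cos(84.9°) = 0.0895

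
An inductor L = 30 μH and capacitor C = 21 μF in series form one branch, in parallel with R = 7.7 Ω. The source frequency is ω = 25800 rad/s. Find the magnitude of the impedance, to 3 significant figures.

1.06 Ω

X_L = ωL = 0.774 Ω
X_C = 1/(ωC) = 1.85 Ω
Branch 1: Z₁ = R = 7.70 Ω
Branch 2 (series LC): Z₂ = j(X_L − X_C) = −j1.07 Ω
Parallel: Z = Z₁Z₂/(Z₁+Z₂), |Z| = 1.06 Ω, ∠Z = -82.1°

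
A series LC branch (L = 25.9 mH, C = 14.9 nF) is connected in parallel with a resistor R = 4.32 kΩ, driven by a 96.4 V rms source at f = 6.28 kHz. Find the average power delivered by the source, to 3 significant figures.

2.15 W

ω = 2πf = 39460 rad/s
X_L = ωL = 1020 Ω
X_C = 1/(ωC) = 1700 Ω
Branch 1: Z₁ = R = 4320 Ω
Branch 2 (series LC): Z₂ = j(X_L − X_C) = −j679 Ω
Parallel: Z = Z₁Z₂/(Z₁+Z₂), |Z| = 671 Ω, ∠Z = -81.1°
I = V/|Z| = 144 mA
P = VI cos φ = 96.4 × 0.144 × cos(-81.1°) = 2.15 W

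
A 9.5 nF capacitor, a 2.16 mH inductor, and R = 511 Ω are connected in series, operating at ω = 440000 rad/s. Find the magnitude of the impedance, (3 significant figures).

X_L = ωL = 950 Ω
X_C = 1/(ωC) = 239 Ω
Net reactance X = X_L − X_C = 711 Ω
Z = 511 + j711 Ω
|Z| = √(511² + 711²) = 876 Ω

876 Ω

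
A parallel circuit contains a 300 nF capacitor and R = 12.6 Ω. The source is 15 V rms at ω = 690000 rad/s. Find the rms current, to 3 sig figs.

3.33 A

X_C = 1/(ωC) = 4.83 Ω
Parallel: admittances add. Y = 1/R + jωC
Y = (0.0794 + j0.207) S
|Y| = 0.222 S → |Z| = 1/|Y| = 4.51 Ω, ∠Z = −∠Y = -69.0°
I = V/|Z| = 15/4.51 = 3.33 A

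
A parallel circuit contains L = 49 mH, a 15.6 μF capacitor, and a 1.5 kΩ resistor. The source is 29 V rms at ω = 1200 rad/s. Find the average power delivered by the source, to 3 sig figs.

X_L = ωL = 58.8 Ω
X_C = 1/(ωC) = 53.4 Ω
Parallel: admittances add. Y = 1/R + 1/(jωL) + jωC
Y = (0.000667 + j0.00171) S
|Y| = 0.00184 S → |Z| = 1/|Y| = 544 Ω, ∠Z = −∠Y = -68.7°
I = V/|Z| = 53.3 mA
P = VI cos φ = 29 × 0.0533 × cos(-68.7°) = 561 mW

561 mW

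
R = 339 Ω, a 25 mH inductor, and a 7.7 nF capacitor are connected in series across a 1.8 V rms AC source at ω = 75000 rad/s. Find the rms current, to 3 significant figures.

X_L = ωL = 1880 Ω
X_C = 1/(ωC) = 1730 Ω
Net reactance X = X_L − X_C = 143 Ω
Z = 339 + j143 Ω
|Z| = √(339² + 143²) = 368 Ω
I = V/|Z| = 1.8/368 = 4.89 mA

4.89 mA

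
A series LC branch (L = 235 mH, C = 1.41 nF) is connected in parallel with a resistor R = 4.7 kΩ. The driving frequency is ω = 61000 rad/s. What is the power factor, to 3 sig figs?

0.499

X_L = ωL = 14300 Ω
X_C = 1/(ωC) = 11600 Ω
Branch 1: Z₁ = R = 4700 Ω
Branch 2 (series LC): Z₂ = j(X_L − X_C) = j2710 Ω
Parallel: Z = Z₁Z₂/(Z₁+Z₂), |Z| = 2350 Ω, ∠Z = 60.0°
cos φ = cos(60.0°) = 0.499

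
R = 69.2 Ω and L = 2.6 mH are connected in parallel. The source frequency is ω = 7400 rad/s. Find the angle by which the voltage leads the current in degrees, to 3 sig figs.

74.5°

X_L = ωL = 19.2 Ω
Parallel: admittances add. Y = 1/R + 1/(jωL)
Y = (0.0145 − j0.0520) S
|Y| = 0.0539 S → |Z| = 1/|Y| = 18.5 Ω, ∠Z = −∠Y = 74.5°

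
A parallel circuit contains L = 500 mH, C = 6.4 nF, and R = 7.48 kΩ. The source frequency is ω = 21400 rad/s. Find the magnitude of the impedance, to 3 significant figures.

X_L = ωL = 10700 Ω
X_C = 1/(ωC) = 7300 Ω
Parallel: admittances add. Y = 1/R + 1/(jωL) + jωC
Y = (0.000134 + j4.35e-05) S
|Y| = 0.000141 S → |Z| = 1/|Y| = 7110 Ω, ∠Z = −∠Y = -18.0°

7110 Ω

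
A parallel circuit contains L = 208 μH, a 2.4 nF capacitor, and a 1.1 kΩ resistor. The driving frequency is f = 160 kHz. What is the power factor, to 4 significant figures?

0.3582

ω = 2πf = 1.005e+06 rad/s
X_L = ωL = 209.1 Ω
X_C = 1/(ωC) = 414.5 Ω
Parallel: admittances add. Y = 1/R + 1/(jωL) + jωC
Y = (0.0009091 − j0.002370) S
|Y| = 0.002538 S → |Z| = 1/|Y| = 394.0 Ω, ∠Z = −∠Y = 69.01°
cos φ = cos(69.01°) = 0.3582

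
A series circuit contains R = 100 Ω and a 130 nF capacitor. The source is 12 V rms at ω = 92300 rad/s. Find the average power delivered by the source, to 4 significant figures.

X_C = 1/(ωC) = 83.34 Ω
Z = 100.0 − j83.34 Ω
|Z| = √(100.0² + 83.34²) = 130.2 Ω
∠Z = arctan(-83.34/100.0) = -39.81°
I = V/|Z| = 92.18 mA
P = VI cos φ = 12 × 0.09218 × cos(-39.81°) = 849.8 mW

849.8 mW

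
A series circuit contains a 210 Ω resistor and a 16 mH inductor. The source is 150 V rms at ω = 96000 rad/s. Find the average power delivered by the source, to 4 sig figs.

1.966 W

X_L = ωL = 1536 Ω
Z = 210.0 + j1536 Ω
|Z| = √(210.0² + 1536²) = 1550 Ω
∠Z = arctan(1536/210.0) = 82.21°
I = V/|Z| = 96.76 mA
P = VI cos φ = 150 × 0.09676 × cos(82.21°) = 1.966 W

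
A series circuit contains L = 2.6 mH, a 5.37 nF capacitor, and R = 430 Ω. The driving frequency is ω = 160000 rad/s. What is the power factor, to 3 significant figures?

X_L = ωL = 416 Ω
X_C = 1/(ωC) = 1160 Ω
Net reactance X = X_L − X_C = -748 Ω
Z = 430 − j748 Ω
|Z| = √(430² + 748²) = 863 Ω
∠Z = arctan(-748/430) = -60.1°
cos φ = cos(-60.1°) = 0.498

0.498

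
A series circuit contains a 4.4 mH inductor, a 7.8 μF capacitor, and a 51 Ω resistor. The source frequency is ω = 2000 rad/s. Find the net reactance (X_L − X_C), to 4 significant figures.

-55.30 Ω

X_L = ωL = 8.800 Ω
X_C = 1/(ωC) = 64.10 Ω
X = 8.800 − 64.10 = -55.30 Ω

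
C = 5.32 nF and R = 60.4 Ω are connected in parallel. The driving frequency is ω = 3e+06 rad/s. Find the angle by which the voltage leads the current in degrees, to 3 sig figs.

-43.9°

X_C = 1/(ωC) = 62.7 Ω
Parallel: admittances add. Y = 1/R + jωC
Y = (0.0166 + j0.0160) S
|Y| = 0.0230 S → |Z| = 1/|Y| = 43.5 Ω, ∠Z = −∠Y = -43.9°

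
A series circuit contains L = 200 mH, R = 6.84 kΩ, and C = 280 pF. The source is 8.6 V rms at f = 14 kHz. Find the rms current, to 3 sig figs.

358 μA

ω = 2πf = 87960 rad/s
X_L = ωL = 17600 Ω
X_C = 1/(ωC) = 40600 Ω
Net reactance X = X_L − X_C = -23000 Ω
Z = 6840 − j23000 Ω
|Z| = √(6840² + 23000²) = 24000 Ω
I = V/|Z| = 8.6/24000 = 358 μA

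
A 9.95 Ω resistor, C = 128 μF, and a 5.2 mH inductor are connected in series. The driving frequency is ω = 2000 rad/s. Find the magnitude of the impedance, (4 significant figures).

11.88 Ω

X_L = ωL = 10.40 Ω
X_C = 1/(ωC) = 3.906 Ω
Net reactance X = X_L − X_C = 6.494 Ω
Z = 9.950 + j6.494 Ω
|Z| = √(9.950² + 6.494²) = 11.88 Ω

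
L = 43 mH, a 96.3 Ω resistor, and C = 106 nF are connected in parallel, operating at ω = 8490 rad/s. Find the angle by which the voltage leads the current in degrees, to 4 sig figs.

X_L = ωL = 365.1 Ω
X_C = 1/(ωC) = 1111 Ω
Parallel: admittances add. Y = 1/R + 1/(jωL) + jωC
Y = (0.01038 − j0.001839) S
|Y| = 0.01055 S → |Z| = 1/|Y| = 94.82 Ω, ∠Z = −∠Y = 10.04°

10.04°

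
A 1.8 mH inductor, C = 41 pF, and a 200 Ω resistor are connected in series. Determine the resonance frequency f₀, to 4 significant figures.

ω₀ = 1/√(LC) = 1/√(0.0018 × 4.1e-11) = 3.681e+06 rad/s
f₀ = ω₀/(2π) = 585.9 kHz

585.9 kHz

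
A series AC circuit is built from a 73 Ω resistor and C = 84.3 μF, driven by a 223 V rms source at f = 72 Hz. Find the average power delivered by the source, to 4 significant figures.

603.4 W

ω = 2πf = 452.4 rad/s
X_C = 1/(ωC) = 26.22 Ω
Z = 73.00 − j26.22 Ω
|Z| = √(73.00² + 26.22²) = 77.57 Ω
∠Z = arctan(-26.22/73.00) = -19.76°
I = V/|Z| = 2.875 A
P = VI cos φ = 223 × 2.875 × cos(-19.76°) = 603.4 W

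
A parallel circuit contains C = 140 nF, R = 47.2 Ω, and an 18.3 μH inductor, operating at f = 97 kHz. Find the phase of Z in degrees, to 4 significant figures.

ω = 2πf = 609500 rad/s
X_L = ωL = 11.15 Ω
X_C = 1/(ωC) = 11.72 Ω
Parallel: admittances add. Y = 1/R + 1/(jωL) + jωC
Y = (0.02119 − j0.004334) S
|Y| = 0.02163 S → |Z| = 1/|Y| = 46.24 Ω, ∠Z = −∠Y = 11.56°

11.56°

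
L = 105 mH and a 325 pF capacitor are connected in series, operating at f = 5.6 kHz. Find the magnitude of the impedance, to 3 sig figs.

83800 Ω

ω = 2πf = 35190 rad/s
X_L = ωL = 3690 Ω
X_C = 1/(ωC) = 87400 Ω
Net reactance X = X_L − X_C = -83800 Ω
Z = − j83800 Ω
|Z| = √(0² + 83800²) = 83800 Ω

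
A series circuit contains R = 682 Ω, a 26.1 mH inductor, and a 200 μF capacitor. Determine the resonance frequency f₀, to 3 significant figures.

ω₀ = 1/√(LC) = 1/√(0.0261 × 0.0002) = 437.7 rad/s
f₀ = ω₀/(2π) = 69.7 Hz

69.7 Hz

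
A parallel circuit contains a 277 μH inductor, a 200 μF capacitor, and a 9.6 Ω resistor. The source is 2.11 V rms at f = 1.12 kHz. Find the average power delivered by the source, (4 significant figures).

463.8 mW

ω = 2πf = 7037 rad/s
X_L = ωL = 1.949 Ω
X_C = 1/(ωC) = 0.7105 Ω
Parallel: admittances add. Y = 1/R + 1/(jωL) + jωC
Y = (0.1042 + j0.8944) S
|Y| = 0.9005 S → |Z| = 1/|Y| = 1.111 Ω, ∠Z = −∠Y = -83.36°
I = V/|Z| = 1.900 A
P = VI cos φ = 2.11 × 1.900 × cos(-83.36°) = 463.8 mW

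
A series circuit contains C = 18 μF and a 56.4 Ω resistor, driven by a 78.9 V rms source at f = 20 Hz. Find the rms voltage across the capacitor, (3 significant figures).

ω = 2πf = 125.7 rad/s
X_C = 1/(ωC) = 442 Ω
Z = 56.4 − j442 Ω
|Z| = √(56.4² + 442²) = 446 Ω
I = V/|Z| = 177 mA
V_C = I·|Z_C| = 0.177 × 442 = 78.3 V

78.3 V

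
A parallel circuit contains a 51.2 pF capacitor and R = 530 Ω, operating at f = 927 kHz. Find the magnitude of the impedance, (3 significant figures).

524 Ω

ω = 2πf = 5.825e+06 rad/s
X_C = 1/(ωC) = 3350 Ω
Parallel: admittances add. Y = 1/R + jωC
Y = (0.00189 + j0.000298) S
|Y| = 0.00191 S → |Z| = 1/|Y| = 524 Ω, ∠Z = −∠Y = -8.98°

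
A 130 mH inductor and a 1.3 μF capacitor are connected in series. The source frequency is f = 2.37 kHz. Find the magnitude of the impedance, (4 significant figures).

1884 Ω

ω = 2πf = 14890 rad/s
X_L = ωL = 1936 Ω
X_C = 1/(ωC) = 51.66 Ω
Net reactance X = X_L − X_C = 1884 Ω
Z = j1884 Ω
|Z| = √(0² + 1884²) = 1884 Ω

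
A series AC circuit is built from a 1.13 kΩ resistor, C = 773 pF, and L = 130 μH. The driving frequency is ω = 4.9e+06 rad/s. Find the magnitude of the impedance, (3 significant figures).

1190 Ω

X_L = ωL = 637 Ω
X_C = 1/(ωC) = 264 Ω
Net reactance X = X_L − X_C = 373 Ω
Z = 1130 + j373 Ω
|Z| = √(1130² + 373²) = 1190 Ω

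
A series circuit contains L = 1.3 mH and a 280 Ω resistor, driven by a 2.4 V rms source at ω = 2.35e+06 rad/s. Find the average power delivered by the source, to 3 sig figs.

X_L = ωL = 3060 Ω
Z = 280 + j3060 Ω
|Z| = √(280² + 3060²) = 3070 Ω
∠Z = arctan(3060/280) = 84.8°
I = V/|Z| = 782 μA
P = VI cos φ = 2.4 × 0.000782 × cos(84.8°) = 171 μW

171 μW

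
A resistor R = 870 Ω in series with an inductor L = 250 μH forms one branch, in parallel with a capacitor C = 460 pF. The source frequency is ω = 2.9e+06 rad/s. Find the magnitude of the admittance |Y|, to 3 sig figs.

X_L = ωL = 725 Ω
X_C = 1/(ωC) = 750 Ω
Branch 1 (R+jX_L): Z₁ = 870 + j725 Ω, |Z₁| = 1130 Ω
Branch 2 (−jX_C): Z₂ = −j750 Ω
Parallel: Z = Z₁Z₂/(Z₁+Z₂), |Z| = 975 Ω, ∠Z = -48.6°
|Y| = 1/|Z| = 1.03 mS

1.03 mS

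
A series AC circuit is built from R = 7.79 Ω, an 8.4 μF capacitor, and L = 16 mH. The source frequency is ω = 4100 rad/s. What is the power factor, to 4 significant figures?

X_L = ωL = 65.60 Ω
X_C = 1/(ωC) = 29.04 Ω
Net reactance X = X_L − X_C = 36.56 Ω
Z = 7.790 + j36.56 Ω
|Z| = √(7.790² + 36.56²) = 37.38 Ω
∠Z = arctan(36.56/7.790) = 77.97°
cos φ = cos(77.97°) = 0.2084

0.2084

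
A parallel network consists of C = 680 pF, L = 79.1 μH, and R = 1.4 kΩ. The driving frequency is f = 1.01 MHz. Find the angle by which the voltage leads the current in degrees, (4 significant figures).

ω = 2πf = 6.346e+06 rad/s
X_L = ωL = 502.0 Ω
X_C = 1/(ωC) = 231.7 Ω
Parallel: admittances add. Y = 1/R + 1/(jωL) + jωC
Y = (0.0007143 + j0.002323) S
|Y| = 0.002430 S → |Z| = 1/|Y| = 411.4 Ω, ∠Z = −∠Y = -72.91°

-72.91°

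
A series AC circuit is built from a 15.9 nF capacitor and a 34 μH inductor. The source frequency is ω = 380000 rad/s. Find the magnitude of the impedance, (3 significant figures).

153 Ω

X_L = ωL = 12.9 Ω
X_C = 1/(ωC) = 166 Ω
Net reactance X = X_L − X_C = -153 Ω
Z = − j153 Ω
|Z| = √(0² + 153²) = 153 Ω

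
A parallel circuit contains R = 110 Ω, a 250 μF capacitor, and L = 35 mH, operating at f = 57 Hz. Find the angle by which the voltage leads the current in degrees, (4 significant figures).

ω = 2πf = 358.1 rad/s
X_L = ωL = 12.53 Ω
X_C = 1/(ωC) = 11.17 Ω
Parallel: admittances add. Y = 1/R + 1/(jωL) + jωC
Y = (0.009091 + j0.009758) S
|Y| = 0.01334 S → |Z| = 1/|Y| = 74.98 Ω, ∠Z = −∠Y = -47.03°

-47.03°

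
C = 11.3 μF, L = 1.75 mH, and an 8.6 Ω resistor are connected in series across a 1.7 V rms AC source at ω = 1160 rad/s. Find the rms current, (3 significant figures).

X_L = ωL = 2.03 Ω
X_C = 1/(ωC) = 76.3 Ω
Net reactance X = X_L − X_C = -74.3 Ω
Z = 8.60 − j74.3 Ω
|Z| = √(8.60² + 74.3²) = 74.8 Ω
I = V/|Z| = 1.7/74.8 = 22.7 mA

22.7 mA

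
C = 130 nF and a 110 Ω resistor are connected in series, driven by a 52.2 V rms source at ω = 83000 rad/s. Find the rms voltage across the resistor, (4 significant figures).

39.92 V

X_C = 1/(ωC) = 92.68 Ω
Z = 110.0 − j92.68 Ω
|Z| = √(110.0² + 92.68²) = 143.8 Ω
I = V/|Z| = 362.9 mA
V_R = I·|Z_R| = 0.3629 × 110.0 = 39.92 V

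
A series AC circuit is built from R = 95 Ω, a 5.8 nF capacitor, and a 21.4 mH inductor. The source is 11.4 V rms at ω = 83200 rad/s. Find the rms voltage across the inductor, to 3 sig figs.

66.1 V

X_L = ωL = 1780 Ω
X_C = 1/(ωC) = 2070 Ω
Net reactance X = X_L − X_C = -292 Ω
Z = 95.0 − j292 Ω
|Z| = √(95.0² + 292²) = 307 Ω
I = V/|Z| = 37.1 mA
V_L = I·|Z_L| = 0.0371 × 1780 = 66.1 V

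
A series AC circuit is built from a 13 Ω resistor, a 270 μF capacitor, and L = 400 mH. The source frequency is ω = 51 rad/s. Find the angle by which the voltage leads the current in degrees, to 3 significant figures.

-76.0°

X_L = ωL = 20.4 Ω
X_C = 1/(ωC) = 72.6 Ω
Net reactance X = X_L − X_C = -52.2 Ω
Z = 13.0 − j52.2 Ω
|Z| = √(13.0² + 52.2²) = 53.8 Ω
∠Z = arctan(-52.2/13.0) = -76.0°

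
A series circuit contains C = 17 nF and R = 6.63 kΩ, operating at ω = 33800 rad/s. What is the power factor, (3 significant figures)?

0.967

X_C = 1/(ωC) = 1740 Ω
Z = 6630 − j1740 Ω
|Z| = √(6630² + 1740²) = 6850 Ω
∠Z = arctan(-1740/6630) = -14.7°
cos φ = cos(-14.7°) = 0.967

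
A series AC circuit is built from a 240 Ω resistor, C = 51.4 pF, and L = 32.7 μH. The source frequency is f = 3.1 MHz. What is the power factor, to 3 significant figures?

ω = 2πf = 1.948e+07 rad/s
X_L = ωL = 637 Ω
X_C = 1/(ωC) = 999 Ω
Net reactance X = X_L − X_C = -362 Ω
Z = 240 − j362 Ω
|Z| = √(240² + 362²) = 434 Ω
∠Z = arctan(-362/240) = -56.4°
cos φ = cos(-56.4°) = 0.553

0.553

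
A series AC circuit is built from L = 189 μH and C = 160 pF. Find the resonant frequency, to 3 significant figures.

ω₀ = 1/√(LC) = 1/√(0.000189 × 1.6e-10) = 5.751e+06 rad/s
f₀ = ω₀/(2π) = 915 kHz

915 kHz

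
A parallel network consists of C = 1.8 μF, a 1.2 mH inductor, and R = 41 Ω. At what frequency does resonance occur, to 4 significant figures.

3.424 kHz

ω₀ = 1/√(LC) = 1/√(0.0012 × 1.8e-06) = 21520 rad/s
f₀ = ω₀/(2π) = 3.424 kHz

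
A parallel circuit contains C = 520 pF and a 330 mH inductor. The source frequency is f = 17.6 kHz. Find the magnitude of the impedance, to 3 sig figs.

ω = 2πf = 110600 rad/s
X_L = ωL = 36500 Ω
X_C = 1/(ωC) = 17400 Ω
Parallel: admittances add. Y = 1/(jωL) + jωC
Y = (0 + j3.01e-05) S
|Y| = 3.01e-05 S → |Z| = 1/|Y| = 33200 Ω, ∠Z = −∠Y = -90.0°

33200 Ω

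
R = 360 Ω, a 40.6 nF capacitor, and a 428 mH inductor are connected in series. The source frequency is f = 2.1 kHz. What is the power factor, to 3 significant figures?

0.0948

ω = 2πf = 13190 rad/s
X_L = ωL = 5650 Ω
X_C = 1/(ωC) = 1870 Ω
Net reactance X = X_L − X_C = 3780 Ω
Z = 360 + j3780 Ω
|Z| = √(360² + 3780²) = 3800 Ω
∠Z = arctan(3780/360) = 84.6°
cos φ = cos(84.6°) = 0.0948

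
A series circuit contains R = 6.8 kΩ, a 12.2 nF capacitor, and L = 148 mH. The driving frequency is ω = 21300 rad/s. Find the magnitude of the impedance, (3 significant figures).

6840 Ω

X_L = ωL = 3150 Ω
X_C = 1/(ωC) = 3850 Ω
Net reactance X = X_L − X_C = -696 Ω
Z = 6800 − j696 Ω
|Z| = √(6800² + 696²) = 6840 Ω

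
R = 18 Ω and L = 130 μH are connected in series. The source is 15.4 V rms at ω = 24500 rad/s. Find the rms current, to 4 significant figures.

X_L = ωL = 3.185 Ω
Z = 18.00 + j3.185 Ω
|Z| = √(18.00² + 3.185²) = 18.28 Ω
I = V/|Z| = 15.4/18.28 = 842.5 mA

842.5 mA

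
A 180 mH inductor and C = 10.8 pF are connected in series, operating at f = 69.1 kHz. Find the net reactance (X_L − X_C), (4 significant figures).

-135100 Ω

ω = 2πf = 434200 rad/s
X_L = ωL = 78150 Ω
X_C = 1/(ωC) = 213300 Ω
X = 78150 − 213300 = -135100 Ω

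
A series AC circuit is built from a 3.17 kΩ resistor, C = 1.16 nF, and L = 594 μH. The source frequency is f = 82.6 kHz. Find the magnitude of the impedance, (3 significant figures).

3450 Ω

ω = 2πf = 519000 rad/s
X_L = ωL = 308 Ω
X_C = 1/(ωC) = 1660 Ω
Net reactance X = X_L − X_C = -1350 Ω
Z = 3170 − j1350 Ω
|Z| = √(3170² + 1350²) = 3450 Ω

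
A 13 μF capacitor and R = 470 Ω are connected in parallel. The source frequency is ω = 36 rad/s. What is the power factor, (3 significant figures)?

X_C = 1/(ωC) = 2140 Ω
Parallel: admittances add. Y = 1/R + jωC
Y = (0.00213 + j0.000468) S
|Y| = 0.00218 S → |Z| = 1/|Y| = 459 Ω, ∠Z = −∠Y = -12.4°
cos φ = cos(-12.4°) = 0.977

0.977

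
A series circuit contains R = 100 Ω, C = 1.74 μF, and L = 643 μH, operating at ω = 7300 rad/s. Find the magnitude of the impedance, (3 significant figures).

X_L = ωL = 4.69 Ω
X_C = 1/(ωC) = 78.7 Ω
Net reactance X = X_L − X_C = -74.0 Ω
Z = 100 − j74.0 Ω
|Z| = √(100² + 74.0²) = 124 Ω

124 Ω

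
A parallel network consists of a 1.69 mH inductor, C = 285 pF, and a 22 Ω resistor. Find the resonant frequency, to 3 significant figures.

ω₀ = 1/√(LC) = 1/√(0.00169 × 2.85e-10) = 1.441e+06 rad/s
f₀ = ω₀/(2π) = 229 kHz

229 kHz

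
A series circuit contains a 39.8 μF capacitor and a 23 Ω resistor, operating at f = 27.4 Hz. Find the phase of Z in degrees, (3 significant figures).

-81.0°

ω = 2πf = 172.2 rad/s
X_C = 1/(ωC) = 146 Ω
Z = 23.0 − j146 Ω
|Z| = √(23.0² + 146²) = 148 Ω
∠Z = arctan(-146/23.0) = -81.0°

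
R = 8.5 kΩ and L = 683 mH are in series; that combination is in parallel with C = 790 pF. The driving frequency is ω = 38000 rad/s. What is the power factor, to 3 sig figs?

0.922

X_L = ωL = 26000 Ω
X_C = 1/(ωC) = 33300 Ω
Branch 1 (R+jX_L): Z₁ = 8500 + j26000 Ω, |Z₁| = 27300 Ω
Branch 2 (−jX_C): Z₂ = −j33300 Ω
Parallel: Z = Z₁Z₂/(Z₁+Z₂), |Z| = 80900 Ω, ∠Z = 22.7°
cos φ = cos(22.7°) = 0.922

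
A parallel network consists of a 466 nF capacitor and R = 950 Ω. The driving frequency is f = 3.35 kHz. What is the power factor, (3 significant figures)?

0.107

ω = 2πf = 21050 rad/s
X_C = 1/(ωC) = 102 Ω
Parallel: admittances add. Y = 1/R + jωC
Y = (0.00105 + j0.00981) S
|Y| = 0.00987 S → |Z| = 1/|Y| = 101 Ω, ∠Z = −∠Y = -83.9°
cos φ = cos(-83.9°) = 0.107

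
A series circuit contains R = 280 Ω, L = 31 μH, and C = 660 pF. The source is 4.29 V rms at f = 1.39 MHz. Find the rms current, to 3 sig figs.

14.5 mA

ω = 2πf = 8.734e+06 rad/s
X_L = ωL = 271 Ω
X_C = 1/(ωC) = 173 Ω
Net reactance X = X_L − X_C = 97.3 Ω
Z = 280 + j97.3 Ω
|Z| = √(280² + 97.3²) = 296 Ω
I = V/|Z| = 4.29/296 = 14.5 mA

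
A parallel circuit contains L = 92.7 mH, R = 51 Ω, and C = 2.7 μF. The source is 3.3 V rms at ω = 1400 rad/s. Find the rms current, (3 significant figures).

X_L = ωL = 130 Ω
X_C = 1/(ωC) = 265 Ω
Parallel: admittances add. Y = 1/R + 1/(jωL) + jωC
Y = (0.0196 − j0.00393) S
|Y| = 0.0200 S → |Z| = 1/|Y| = 50.0 Ω, ∠Z = −∠Y = 11.3°
I = V/|Z| = 3.3/50.0 = 66.0 mA

66.0 mA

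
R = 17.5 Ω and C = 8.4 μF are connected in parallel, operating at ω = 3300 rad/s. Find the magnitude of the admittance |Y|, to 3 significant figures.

X_C = 1/(ωC) = 36.1 Ω
Parallel: admittances add. Y = 1/R + jωC
Y = (0.0571 + j0.0277) S
|Y| = 0.0635 S → |Z| = 1/|Y| = 15.7 Ω, ∠Z = −∠Y = -25.9°

63.5 mS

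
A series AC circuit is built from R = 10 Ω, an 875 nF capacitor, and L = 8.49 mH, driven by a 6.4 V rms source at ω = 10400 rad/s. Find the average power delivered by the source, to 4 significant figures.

723.3 mW

X_L = ωL = 88.30 Ω
X_C = 1/(ωC) = 109.9 Ω
Net reactance X = X_L − X_C = -21.59 Ω
Z = 10.00 − j21.59 Ω
|Z| = √(10.00² + 21.59²) = 23.80 Ω
∠Z = arctan(-21.59/10.00) = -65.15°
I = V/|Z| = 268.9 mA
P = VI cos φ = 6.4 × 0.2689 × cos(-65.15°) = 723.3 mW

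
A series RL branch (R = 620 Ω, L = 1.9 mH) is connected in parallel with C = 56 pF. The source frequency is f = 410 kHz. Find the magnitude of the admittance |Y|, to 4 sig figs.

ω = 2πf = 2.576e+06 rad/s
X_L = ωL = 4895 Ω
X_C = 1/(ωC) = 6932 Ω
Branch 1 (R+jX_L): Z₁ = 620.0 + j4895 Ω, |Z₁| = 4934 Ω
Branch 2 (−jX_C): Z₂ = −j6932 Ω
Parallel: Z = Z₁Z₂/(Z₁+Z₂), |Z| = 16060 Ω, ∠Z = 65.85°
|Y| = 1/|Z| = 62.27 μS

62.27 μS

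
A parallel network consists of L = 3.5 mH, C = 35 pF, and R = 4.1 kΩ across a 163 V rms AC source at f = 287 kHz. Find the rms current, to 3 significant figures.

ω = 2πf = 1.803e+06 rad/s
X_L = ωL = 6310 Ω
X_C = 1/(ωC) = 15800 Ω
Parallel: admittances add. Y = 1/R + 1/(jωL) + jωC
Y = (0.000244 − j9.53e-05) S
|Y| = 0.000262 S → |Z| = 1/|Y| = 3820 Ω, ∠Z = −∠Y = 21.3°
I = V/|Z| = 163/3820 = 42.7 mA

42.7 mA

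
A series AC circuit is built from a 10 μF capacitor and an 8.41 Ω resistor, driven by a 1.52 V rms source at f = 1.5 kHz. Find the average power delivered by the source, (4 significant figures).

106.0 mW

ω = 2πf = 9425 rad/s
X_C = 1/(ωC) = 10.61 Ω
Z = 8.410 − j10.61 Ω
|Z| = √(8.410² + 10.61²) = 13.54 Ω
∠Z = arctan(-10.61/8.410) = -51.60°
I = V/|Z| = 112.3 mA
P = VI cos φ = 1.52 × 0.1123 × cos(-51.60°) = 106.0 mW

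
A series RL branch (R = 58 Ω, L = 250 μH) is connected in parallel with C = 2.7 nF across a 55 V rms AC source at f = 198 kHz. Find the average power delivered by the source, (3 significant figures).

ω = 2πf = 1.244e+06 rad/s
X_L = ωL = 311 Ω
X_C = 1/(ωC) = 298 Ω
Branch 1 (R+jX_L): Z₁ = 58.0 + j311 Ω, |Z₁| = 316 Ω
Branch 2 (−jX_C): Z₂ = −j298 Ω
Parallel: Z = Z₁Z₂/(Z₁+Z₂), |Z| = 1580 Ω, ∠Z = -23.5°
I = V/|Z| = 34.7 mA
P = VI cos φ = 55 × 0.0347 × cos(-23.5°) = 1.75 W

1.75 W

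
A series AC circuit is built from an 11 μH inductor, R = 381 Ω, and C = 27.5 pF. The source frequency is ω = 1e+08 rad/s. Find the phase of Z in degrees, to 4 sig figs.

62.64°

X_L = ωL = 1100 Ω
X_C = 1/(ωC) = 363.6 Ω
Net reactance X = X_L − X_C = 736.4 Ω
Z = 381.0 + j736.4 Ω
|Z| = √(381.0² + 736.4²) = 829.1 Ω
∠Z = arctan(736.4/381.0) = 62.64°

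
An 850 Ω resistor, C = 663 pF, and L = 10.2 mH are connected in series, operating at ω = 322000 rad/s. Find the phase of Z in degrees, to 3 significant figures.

-58.7°

X_L = ωL = 3280 Ω
X_C = 1/(ωC) = 4680 Ω
Net reactance X = X_L − X_C = -1400 Ω
Z = 850 − j1400 Ω
|Z| = √(850² + 1400²) = 1640 Ω
∠Z = arctan(-1400/850) = -58.7°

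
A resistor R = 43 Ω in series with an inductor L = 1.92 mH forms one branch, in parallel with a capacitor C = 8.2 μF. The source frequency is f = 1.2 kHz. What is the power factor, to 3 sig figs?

0.356

ω = 2πf = 7540 rad/s
X_L = ωL = 14.5 Ω
X_C = 1/(ωC) = 16.2 Ω
Branch 1 (R+jX_L): Z₁ = 43.0 + j14.5 Ω, |Z₁| = 45.4 Ω
Branch 2 (−jX_C): Z₂ = −j16.2 Ω
Parallel: Z = Z₁Z₂/(Z₁+Z₂), |Z| = 17.1 Ω, ∠Z = -69.1°
cos φ = cos(-69.1°) = 0.356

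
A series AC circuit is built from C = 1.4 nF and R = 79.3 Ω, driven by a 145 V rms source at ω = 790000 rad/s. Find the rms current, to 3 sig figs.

160 mA

X_C = 1/(ωC) = 904 Ω
Z = 79.3 − j904 Ω
|Z| = √(79.3² + 904²) = 908 Ω
I = V/|Z| = 145/908 = 160 mA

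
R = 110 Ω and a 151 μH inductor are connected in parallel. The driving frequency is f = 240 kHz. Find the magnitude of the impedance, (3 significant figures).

ω = 2πf = 1.508e+06 rad/s
X_L = ωL = 228 Ω
Parallel: admittances add. Y = 1/R + 1/(jωL)
Y = (0.00909 − j0.00439) S
|Y| = 0.0101 S → |Z| = 1/|Y| = 99.0 Ω, ∠Z = −∠Y = 25.8°

99.0 Ω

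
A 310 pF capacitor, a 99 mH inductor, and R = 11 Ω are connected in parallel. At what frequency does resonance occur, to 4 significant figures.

ω₀ = 1/√(LC) = 1/√(0.099 × 3.1e-10) = 180500 rad/s
f₀ = ω₀/(2π) = 28.73 kHz

28.73 kHz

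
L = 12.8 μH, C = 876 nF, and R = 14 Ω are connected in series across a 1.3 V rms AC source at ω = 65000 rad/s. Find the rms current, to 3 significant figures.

X_L = ωL = 0.832 Ω
X_C = 1/(ωC) = 17.6 Ω
Net reactance X = X_L − X_C = -16.7 Ω
Z = 14.0 − j16.7 Ω
|Z| = √(14.0² + 16.7²) = 21.8 Ω
I = V/|Z| = 1.3/21.8 = 59.6 mA

59.6 mA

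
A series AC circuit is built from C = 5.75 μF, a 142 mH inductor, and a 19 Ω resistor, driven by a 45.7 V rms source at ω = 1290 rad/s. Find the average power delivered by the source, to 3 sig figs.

X_L = ωL = 183 Ω
X_C = 1/(ωC) = 135 Ω
Net reactance X = X_L − X_C = 48.4 Ω
Z = 19.0 + j48.4 Ω
|Z| = √(19.0² + 48.4²) = 52.0 Ω
∠Z = arctan(48.4/19.0) = 68.6°
I = V/|Z| = 879 mA
P = VI cos φ = 45.7 × 0.879 × cos(68.6°) = 14.7 W

14.7 W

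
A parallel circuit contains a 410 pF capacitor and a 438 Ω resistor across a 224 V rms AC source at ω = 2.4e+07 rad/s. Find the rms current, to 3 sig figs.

X_C = 1/(ωC) = 102 Ω
Parallel: admittances add. Y = 1/R + jωC
Y = (0.00228 + j0.00984) S
|Y| = 0.0101 S → |Z| = 1/|Y| = 99.0 Ω, ∠Z = −∠Y = -76.9°
I = V/|Z| = 224/99.0 = 2.26 A

2.26 A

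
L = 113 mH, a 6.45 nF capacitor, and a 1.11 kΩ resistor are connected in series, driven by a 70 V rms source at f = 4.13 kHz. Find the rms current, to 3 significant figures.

ω = 2πf = 25950 rad/s
X_L = ωL = 2930 Ω
X_C = 1/(ωC) = 5970 Ω
Net reactance X = X_L − X_C = -3040 Ω
Z = 1110 − j3040 Ω
|Z| = √(1110² + 3040²) = 3240 Ω
I = V/|Z| = 70/3240 = 21.6 mA

21.6 mA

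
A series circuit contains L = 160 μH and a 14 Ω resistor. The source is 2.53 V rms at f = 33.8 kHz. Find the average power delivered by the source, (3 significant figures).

ω = 2πf = 212400 rad/s
X_L = ωL = 34.0 Ω
Z = 14.0 + j34.0 Ω
|Z| = √(14.0² + 34.0²) = 36.8 Ω
∠Z = arctan(34.0/14.0) = 67.6°
I = V/|Z| = 68.8 mA
P = VI cos φ = 2.53 × 0.0688 × cos(67.6°) = 66.4 mW

66.4 mW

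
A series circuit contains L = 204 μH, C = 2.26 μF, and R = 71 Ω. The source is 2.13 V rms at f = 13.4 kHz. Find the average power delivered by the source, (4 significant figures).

62.15 mW

ω = 2πf = 84190 rad/s
X_L = ωL = 17.18 Ω
X_C = 1/(ωC) = 5.255 Ω
Net reactance X = X_L − X_C = 11.92 Ω
Z = 71.00 + j11.92 Ω
|Z| = √(71.00² + 11.92²) = 71.99 Ω
∠Z = arctan(11.92/71.00) = 9.531°
I = V/|Z| = 29.59 mA
P = VI cos φ = 2.13 × 0.02959 × cos(9.531°) = 62.15 mW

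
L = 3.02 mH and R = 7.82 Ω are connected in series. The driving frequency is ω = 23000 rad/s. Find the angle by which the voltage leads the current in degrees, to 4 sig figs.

X_L = ωL = 69.46 Ω
Z = 7.820 + j69.46 Ω
|Z| = √(7.820² + 69.46²) = 69.90 Ω
∠Z = arctan(69.46/7.820) = 83.58°

83.58°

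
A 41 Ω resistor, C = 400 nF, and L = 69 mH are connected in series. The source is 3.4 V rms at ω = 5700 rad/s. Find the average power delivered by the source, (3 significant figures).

X_L = ωL = 393 Ω
X_C = 1/(ωC) = 439 Ω
Net reactance X = X_L − X_C = -45.3 Ω
Z = 41.0 − j45.3 Ω
|Z| = √(41.0² + 45.3²) = 61.1 Ω
∠Z = arctan(-45.3/41.0) = -47.9°
I = V/|Z| = 55.6 mA
P = VI cos φ = 3.4 × 0.0556 × cos(-47.9°) = 127 mW

127 mW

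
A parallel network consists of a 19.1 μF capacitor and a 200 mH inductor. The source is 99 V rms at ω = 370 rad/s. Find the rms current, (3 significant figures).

X_L = ωL = 74.0 Ω
X_C = 1/(ωC) = 142 Ω
Parallel: admittances add. Y = 1/(jωL) + jωC
Y = (0 − j0.00645) S
|Y| = 0.00645 S → |Z| = 1/|Y| = 155 Ω, ∠Z = −∠Y = 90.0°
I = V/|Z| = 99/155 = 638 mA

638 mA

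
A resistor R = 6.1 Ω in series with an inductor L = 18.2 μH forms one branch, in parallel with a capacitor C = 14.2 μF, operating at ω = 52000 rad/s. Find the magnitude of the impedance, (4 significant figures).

X_L = ωL = 0.9464 Ω
X_C = 1/(ωC) = 1.354 Ω
Branch 1 (R+jX_L): Z₁ = 6.100 + j0.9464 Ω, |Z₁| = 6.173 Ω
Branch 2 (−jX_C): Z₂ = −j1.354 Ω
Parallel: Z = Z₁Z₂/(Z₁+Z₂), |Z| = 1.367 Ω, ∠Z = -77.36°

1.367 Ω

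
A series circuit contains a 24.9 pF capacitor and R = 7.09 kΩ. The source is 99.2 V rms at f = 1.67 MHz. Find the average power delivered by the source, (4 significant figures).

ω = 2πf = 1.049e+07 rad/s
X_C = 1/(ωC) = 3827 Ω
Z = 7090 − j3827 Ω
|Z| = √(7090² + 3827²) = 8057 Ω
∠Z = arctan(-3827/7090) = -28.36°
I = V/|Z| = 12.31 mA
P = VI cos φ = 99.2 × 0.01231 × cos(-28.36°) = 1.075 W

1.075 W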